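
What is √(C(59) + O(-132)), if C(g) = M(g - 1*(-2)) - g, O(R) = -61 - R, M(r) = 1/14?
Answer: 13*√14/14 ≈ 3.4744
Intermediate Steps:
M(r) = 1/14
C(g) = 1/14 - g
√(C(59) + O(-132)) = √((1/14 - 1*59) + (-61 - 1*(-132))) = √((1/14 - 59) + (-61 + 132)) = √(-825/14 + 71) = √(169/14) = 13*√14/14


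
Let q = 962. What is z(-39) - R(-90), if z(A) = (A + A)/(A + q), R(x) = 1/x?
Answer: -469/6390 ≈ -0.073396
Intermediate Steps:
z(A) = 2*A/(962 + A) (z(A) = (A + A)/(A + 962) = (2*A)/(962 + A) = 2*A/(962 + A))
z(-39) - R(-90) = 2*(-39)/(962 - 39) - 1/(-90) = 2*(-39)/923 - 1*(-1/90) = 2*(-39)*(1/923) + 1/90 = -6/71 + 1/90 = -469/6390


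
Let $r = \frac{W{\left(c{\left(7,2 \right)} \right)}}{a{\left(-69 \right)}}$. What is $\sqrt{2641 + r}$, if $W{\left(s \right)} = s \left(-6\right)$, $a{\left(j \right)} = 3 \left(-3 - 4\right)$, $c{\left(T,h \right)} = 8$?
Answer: $\frac{\sqrt{129521}}{7} \approx 51.413$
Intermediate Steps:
$a{\left(j \right)} = -21$ ($a{\left(j \right)} = 3 \left(-7\right) = -21$)
$W{\left(s \right)} = - 6 s$
$r = \frac{16}{7}$ ($r = \frac{\left(-6\right) 8}{-21} = \left(-48\right) \left(- \frac{1}{21}\right) = \frac{16}{7} \approx 2.2857$)
$\sqrt{2641 + r} = \sqrt{2641 + \frac{16}{7}} = \sqrt{\frac{18503}{7}} = \frac{\sqrt{129521}}{7}$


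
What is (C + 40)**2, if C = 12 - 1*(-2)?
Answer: 2916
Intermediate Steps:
C = 14 (C = 12 + 2 = 14)
(C + 40)**2 = (14 + 40)**2 = 54**2 = 2916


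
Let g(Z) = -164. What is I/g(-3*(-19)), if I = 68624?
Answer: -17156/41 ≈ -418.44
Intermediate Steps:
I/g(-3*(-19)) = 68624/(-164) = 68624*(-1/164) = -17156/41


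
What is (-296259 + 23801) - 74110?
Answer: -346568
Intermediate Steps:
(-296259 + 23801) - 74110 = -272458 - 74110 = -346568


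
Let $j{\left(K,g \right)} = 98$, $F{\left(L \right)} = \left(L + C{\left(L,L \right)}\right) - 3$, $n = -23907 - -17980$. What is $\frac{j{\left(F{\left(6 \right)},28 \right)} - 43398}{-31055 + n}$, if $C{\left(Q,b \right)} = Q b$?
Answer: $\frac{21650}{18491} \approx 1.1708$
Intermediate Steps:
$n = -5927$ ($n = -23907 + 17980 = -5927$)
$F{\left(L \right)} = -3 + L + L^{2}$ ($F{\left(L \right)} = \left(L + L L\right) - 3 = \left(L + L^{2}\right) - 3 = -3 + L + L^{2}$)
$\frac{j{\left(F{\left(6 \right)},28 \right)} - 43398}{-31055 + n} = \frac{98 - 43398}{-31055 - 5927} = - \frac{43300}{-36982} = \left(-43300\right) \left(- \frac{1}{36982}\right) = \frac{21650}{18491}$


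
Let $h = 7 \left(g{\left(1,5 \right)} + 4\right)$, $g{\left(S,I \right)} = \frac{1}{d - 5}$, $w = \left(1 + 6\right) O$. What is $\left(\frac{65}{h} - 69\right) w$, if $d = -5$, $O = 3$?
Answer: $-1399$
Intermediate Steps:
$w = 21$ ($w = \left(1 + 6\right) 3 = 7 \cdot 3 = 21$)
$g{\left(S,I \right)} = - \frac{1}{10}$ ($g{\left(S,I \right)} = \frac{1}{-5 - 5} = \frac{1}{-10} = - \frac{1}{10}$)
$h = \frac{273}{10}$ ($h = 7 \left(- \frac{1}{10} + 4\right) = 7 \cdot \frac{39}{10} = \frac{273}{10} \approx 27.3$)
$\left(\frac{65}{h} - 69\right) w = \left(\frac{65}{\frac{273}{10}} - 69\right) 21 = \left(65 \cdot \frac{10}{273} - 69\right) 21 = \left(\frac{50}{21} - 69\right) 21 = \left(- \frac{1399}{21}\right) 21 = -1399$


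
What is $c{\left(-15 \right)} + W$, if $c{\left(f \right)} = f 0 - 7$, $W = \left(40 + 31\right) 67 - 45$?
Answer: $4705$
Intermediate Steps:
$W = 4712$ ($W = 71 \cdot 67 - 45 = 4757 - 45 = 4712$)
$c{\left(f \right)} = -7$ ($c{\left(f \right)} = 0 - 7 = -7$)
$c{\left(-15 \right)} + W = -7 + 4712 = 4705$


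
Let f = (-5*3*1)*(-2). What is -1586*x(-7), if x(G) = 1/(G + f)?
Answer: -1586/23 ≈ -68.957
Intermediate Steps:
f = 30 (f = -15*1*(-2) = -15*(-2) = 30)
x(G) = 1/(30 + G) (x(G) = 1/(G + 30) = 1/(30 + G))
-1586*x(-7) = -1586/(30 - 7) = -1586/23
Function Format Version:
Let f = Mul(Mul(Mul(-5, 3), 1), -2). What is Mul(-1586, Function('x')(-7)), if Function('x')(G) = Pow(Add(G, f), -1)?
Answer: Rational(-1586, 23) ≈ -68.957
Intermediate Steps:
f = 30 (f = Mul(Mul(-15, 1), -2) = Mul(-15, -2) = 30)
Function('x')(G) = Pow(Add(30, G), -1) (Function('x')(G) = Pow(Add(G, 30), -1) = Pow(Add(30, G), -1))
Mul(-1586, Function('x')(-7)) = Mul(-1586, Pow(Add(30, -7), -1)) = Mul(-1586, Pow(23, -1)) = Mul(-1586, Rational(1, 23)) = Rational(-1586, 23)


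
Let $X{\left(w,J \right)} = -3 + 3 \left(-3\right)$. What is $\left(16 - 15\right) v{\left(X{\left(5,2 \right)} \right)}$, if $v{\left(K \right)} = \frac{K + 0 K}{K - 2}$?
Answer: $\frac{6}{7} \approx 0.85714$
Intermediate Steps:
$X{\left(w,J \right)} = -12$ ($X{\left(w,J \right)} = -3 - 9 = -12$)
$v{\left(K \right)} = \frac{K}{-2 + K}$ ($v{\left(K \right)} = \frac{K + 0}{-2 + K} = \frac{K}{-2 + K}$)
$\left(16 - 15\right) v{\left(X{\left(5,2 \right)} \right)} = \left(16 - 15\right) \left(- \frac{12}{-2 - 12}\right) = 1 \left(- \frac{12}{-14}\right) = 1 \left(\left(-12\right) \left(- \frac{1}{14}\right)\right) = 1 \cdot \frac{6}{7} = \frac{6}{7}$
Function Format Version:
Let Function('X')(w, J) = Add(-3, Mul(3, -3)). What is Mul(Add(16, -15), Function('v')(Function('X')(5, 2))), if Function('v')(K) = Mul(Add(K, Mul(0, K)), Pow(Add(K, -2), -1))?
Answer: Rational(6, 7) ≈ 0.85714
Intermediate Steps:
Function('X')(w, J) = -12 (Function('X')(w, J) = Add(-3, -9) = -12)
Function('v')(K) = Mul(K, Pow(Add(-2, K), -1)) (Function('v')(K) = Mul(Add(K, 0), Pow(Add(-2, K), -1)) = Mul(K, Pow(Add(-2, K), -1)))
Mul(Add(16, -15), Function('v')(Function('X')(5, 2))) = Mul(Add(16, -15), Mul(-12, Pow(Add(-2, -12), -1))) = Mul(1, Mul(-12, Pow(-14, -1))) = Mul(1, Mul(-12, Rational(-1, 14))) = Mul(1, Rational(6, 7)) = Rational(6, 7)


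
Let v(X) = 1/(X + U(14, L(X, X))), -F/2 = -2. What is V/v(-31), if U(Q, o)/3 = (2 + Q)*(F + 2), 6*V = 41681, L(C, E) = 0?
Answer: 10712017/6 ≈ 1.7853e+6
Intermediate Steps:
F = 4 (F = -2*(-2) = 4)
V = 41681/6 (V = (1/6)*41681 = 41681/6 ≈ 6946.8)
U(Q, o) = 36 + 18*Q (U(Q, o) = 3*((2 + Q)*(4 + 2)) = 3*((2 + Q)*6) = 3*(12 + 6*Q) = 36 + 18*Q)
v(X) = 1/(288 + X) (v(X) = 1/(X + (36 + 18*14)) = 1/(X + (36 + 252)) = 1/(X + 288) = 1/(288 + X))
V/v(-31) = 41681/(6*(1/(288 - 31))) = 41681/(6*(1/257)) = (41681/6)*257 = 10712017/6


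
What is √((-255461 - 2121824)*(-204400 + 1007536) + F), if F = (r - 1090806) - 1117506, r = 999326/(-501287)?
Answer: I*√479781756276037379397130/501287 ≈ 1.3818e+6*I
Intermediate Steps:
r = -999326/501287 (r = 999326*(-1/501287) = -999326/501287 ≈ -1.9935)
F = -1106999096870/501287 (F = (-999326/501287 - 1090806) - 1117506 = -546807866648/501287 - 1117506 = -1106999096870/501287 ≈ -2.2083e+6)
√((-255461 - 2121824)*(-204400 + 1007536) + F) = √((-255461 - 2121824)*(-204400 + 1007536) - 1106999096870/501287) = √(-2377285*803136 - 1106999096870/501287) = √(-1909283165760 - 1106999096870/501287) = √(-957099937313429990/501287) = I*√479781756276037379397130/501287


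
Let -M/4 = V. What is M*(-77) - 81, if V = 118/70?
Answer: 2191/5 ≈ 438.20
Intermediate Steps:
V = 59/35 (V = 118*(1/70) = 59/35 ≈ 1.6857)
M = -236/35 (M = -4*59/35 = -236/35 ≈ -6.7429)
M*(-77) - 81 = -236/35*(-77) - 81 = 2596/5 - 81 = 2191/5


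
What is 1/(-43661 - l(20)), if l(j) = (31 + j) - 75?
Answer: -1/43637 ≈ -2.2916e-5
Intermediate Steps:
l(j) = -44 + j
1/(-43661 - l(20)) = 1/(-43661 - (-44 + 20)) = 1/(-43661 - 1*(-24)) = 1/(-43661 + 24) = 1/(-43637) = -1/43637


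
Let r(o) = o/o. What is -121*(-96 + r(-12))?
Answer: 11495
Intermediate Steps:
r(o) = 1
-121*(-96 + r(-12)) = -121*(-96 + 1) = -121*(-95) = 11495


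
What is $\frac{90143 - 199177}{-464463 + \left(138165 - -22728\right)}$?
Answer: $\frac{54517}{151785} \approx 0.35917$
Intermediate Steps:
$\frac{90143 - 199177}{-464463 + \left(138165 - -22728\right)} = - \frac{109034}{-464463 + \left(138165 + 22728\right)} = - \frac{109034}{-464463 + 160893} = - \frac{109034}{-303570} = \left(-109034\right) \left(- \frac{1}{303570}\right) = \frac{54517}{151785}$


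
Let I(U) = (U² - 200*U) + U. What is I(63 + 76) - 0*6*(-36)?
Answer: -8340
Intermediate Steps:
I(U) = U² - 199*U
I(63 + 76) - 0*6*(-36) = (63 + 76)*(-199 + (63 + 76)) - 0*6*(-36) = 139*(-199 + 139) - 0*(-36) = 139*(-60) - 1*0 = -8340 + 0 = -8340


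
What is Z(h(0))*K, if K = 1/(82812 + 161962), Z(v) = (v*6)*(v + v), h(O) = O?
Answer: 0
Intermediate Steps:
Z(v) = 12*v² (Z(v) = (6*v)*(2*v) = 12*v²)
K = 1/244774 ≈ 4.0854e-6
Z(h(0))*K = (12*0²)*(1/244774) = (12*0)*(1/244774) = 0*(1/244774) = 0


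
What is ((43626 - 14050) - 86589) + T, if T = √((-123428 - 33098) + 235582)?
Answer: -57013 + 36*√61 ≈ -56732.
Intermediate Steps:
T = 36*√61 (T = √(-156526 + 235582) = √79056 = 36*√61 ≈ 281.17)
((43626 - 14050) - 86589) + T = ((43626 - 14050) - 86589) + 36*√61 = (29576 - 86589) + 36*√61 = -57013 + 36*√61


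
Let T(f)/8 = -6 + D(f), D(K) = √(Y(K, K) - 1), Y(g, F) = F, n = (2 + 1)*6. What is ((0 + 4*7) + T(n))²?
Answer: 1488 - 320*√17 ≈ 168.61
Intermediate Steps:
n = 18 (n = 3*6 = 18)
D(K) = √(-1 + K) (D(K) = √(K - 1) = √(-1 + K))
T(f) = -48 + 8*√(-1 + f) (T(f) = 8*(-6 + √(-1 + f)) = -48 + 8*√(-1 + f))
((0 + 4*7) + T(n))² = ((0 + 4*7) + (-48 + 8*√(-1 + 18)))² = ((0 + 28) + (-48 + 8*√17))² = (28 + (-48 + 8*√17))² = (-20 + 8*√17)²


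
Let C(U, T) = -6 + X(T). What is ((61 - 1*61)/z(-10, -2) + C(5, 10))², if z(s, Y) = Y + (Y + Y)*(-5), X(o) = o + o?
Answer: 196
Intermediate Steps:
X(o) = 2*o
z(s, Y) = -9*Y (z(s, Y) = Y + (2*Y)*(-5) = Y - 10*Y = -9*Y)
C(U, T) = -6 + 2*T
((61 - 1*61)/z(-10, -2) + C(5, 10))² = ((61 - 1*61)/((-9*(-2))) + (-6 + 2*10))² = ((61 - 61)/18 + (-6 + 20))² = (0*(1/18) + 14)² = (0 + 14)² = 14² = 196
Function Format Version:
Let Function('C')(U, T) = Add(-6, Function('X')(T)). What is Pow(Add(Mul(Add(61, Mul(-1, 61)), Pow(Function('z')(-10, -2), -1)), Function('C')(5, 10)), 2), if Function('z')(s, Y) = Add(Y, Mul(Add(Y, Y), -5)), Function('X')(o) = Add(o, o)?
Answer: 196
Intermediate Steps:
Function('X')(o) = Mul(2, o)
Function('z')(s, Y) = Mul(-9, Y) (Function('z')(s, Y) = Add(Y, Mul(Mul(2, Y), -5)) = Add(Y, Mul(-10, Y)) = Mul(-9, Y))
Function('C')(U, T) = Add(-6, Mul(2, T))
Pow(Add(Mul(Add(61, Mul(-1, 61)), Pow(Function('z')(-10, -2), -1)), Function('C')(5, 10)), 2) = Pow(Add(Mul(Add(61, Mul(-1, 61)), Pow(Mul(-9, -2), -1)), Add(-6, Mul(2, 10))), 2) = Pow(Add(Mul(Add(61, -61), Pow(18, -1)), Add(-6, 20)), 2) = Pow(Add(Mul(0, Rational(1, 18)), 14), 2) = Pow(Add(0, 14), 2) = Pow(14, 2) = 196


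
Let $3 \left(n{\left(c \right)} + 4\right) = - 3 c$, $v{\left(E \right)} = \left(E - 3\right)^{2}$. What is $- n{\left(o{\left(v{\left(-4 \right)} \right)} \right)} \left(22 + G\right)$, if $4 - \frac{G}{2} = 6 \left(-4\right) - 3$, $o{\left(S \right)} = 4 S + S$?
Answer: $20916$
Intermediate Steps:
$v{\left(E \right)} = \left(-3 + E\right)^{2}$
$o{\left(S \right)} = 5 S$
$n{\left(c \right)} = -4 - c$ ($n{\left(c \right)} = -4 + \frac{\left(-3\right) c}{3} = -4 - c$)
$G = 62$ ($G = 8 - 2 \left(6 \left(-4\right) - 3\right) = 8 - 2 \left(-24 - 3\right) = 8 - -54 = 8 + 54 = 62$)
$- n{\left(o{\left(v{\left(-4 \right)} \right)} \right)} \left(22 + G\right) = - \left(-4 - 5 \left(-3 - 4\right)^{2}\right) \left(22 + 62\right) = - \left(-4 - 5 \left(-7\right)^{2}\right) 84 = - \left(-4 - 5 \cdot 49\right) 84 = - \left(-4 - 245\right) 84 = - \left(-249\right) 84 = \left(-1\right) \left(-20916\right) = 20916$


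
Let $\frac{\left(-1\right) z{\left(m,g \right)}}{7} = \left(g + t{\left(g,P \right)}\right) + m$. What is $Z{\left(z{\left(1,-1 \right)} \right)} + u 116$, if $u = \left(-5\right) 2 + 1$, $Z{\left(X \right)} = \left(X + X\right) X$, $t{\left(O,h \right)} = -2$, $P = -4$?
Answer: $-652$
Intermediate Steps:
$z{\left(m,g \right)} = 14 - 7 g - 7 m$ ($z{\left(m,g \right)} = - 7 \left(\left(g - 2\right) + m\right) = - 7 \left(\left(-2 + g\right) + m\right) = - 7 \left(-2 + g + m\right) = 14 - 7 g - 7 m$)
$Z{\left(X \right)} = 2 X^{2}$ ($Z{\left(X \right)} = 2 X X = 2 X^{2}$)
$u = -9$ ($u = -10 + 1 = -9$)
$Z{\left(z{\left(1,-1 \right)} \right)} + u 116 = 2 \left(14 - -7 - 7\right)^{2} - 1044 = 2 \left(14 + 7 - 7\right)^{2} - 1044 = 2 \cdot 14^{2} - 1044 = 2 \cdot 196 - 1044 = 392 - 1044 = -652$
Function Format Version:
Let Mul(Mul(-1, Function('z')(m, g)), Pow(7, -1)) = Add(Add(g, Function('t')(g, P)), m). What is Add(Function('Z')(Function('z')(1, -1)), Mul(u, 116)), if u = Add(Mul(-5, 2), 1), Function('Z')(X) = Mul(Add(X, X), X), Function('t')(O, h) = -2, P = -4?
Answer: -652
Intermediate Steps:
Function('z')(m, g) = Add(14, Mul(-7, g), Mul(-7, m)) (Function('z')(m, g) = Mul(-7, Add(Add(g, -2), m)) = Mul(-7, Add(Add(-2, g), m)) = Mul(-7, Add(-2, g, m)) = Add(14, Mul(-7, g), Mul(-7, m)))
Function('Z')(X) = Mul(2, Pow(X, 2)) (Function('Z')(X) = Mul(Mul(2, X), X) = Mul(2, Pow(X, 2)))
u = -9 (u = Add(-10, 1) = -9)
Add(Function('Z')(Function('z')(1, -1)), Mul(u, 116)) = Add(Mul(2, Pow(Add(14, Mul(-7, -1), Mul(-7, 1)), 2)), Mul(-9, 116)) = Add(Mul(2, Pow(Add(14, 7, -7), 2)), -1044) = Add(Mul(2, Pow(14, 2)), -1044) = Add(Mul(2, 196), -1044) = Add(392, -1044) = -652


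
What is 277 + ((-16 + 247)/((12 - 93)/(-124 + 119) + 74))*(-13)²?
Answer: 29102/41 ≈ 709.80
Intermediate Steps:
277 + ((-16 + 247)/((12 - 93)/(-124 + 119) + 74))*(-13)² = 277 + (231/(-81/(-5) + 74))*169 = 277 + (231/(-81*(-⅕) + 74))*169 = 277 + (231/(81/5 + 74))*169 = 277 + (231/(451/5))*169 = 277 + (231*(5/451))*169 = 277 + (105/41)*169 = 277 + 17745/41 = 29102/41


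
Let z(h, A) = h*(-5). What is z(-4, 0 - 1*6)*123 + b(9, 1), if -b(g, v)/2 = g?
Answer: 2442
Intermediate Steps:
b(g, v) = -2*g
z(h, A) = -5*h
z(-4, 0 - 1*6)*123 + b(9, 1) = -5*(-4)*123 - 2*9 = 20*123 - 18 = 2460 - 18 = 2442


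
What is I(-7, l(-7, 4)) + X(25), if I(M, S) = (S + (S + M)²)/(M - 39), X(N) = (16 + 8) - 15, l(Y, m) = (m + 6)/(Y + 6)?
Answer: 135/46 ≈ 2.9348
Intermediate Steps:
l(Y, m) = (6 + m)/(6 + Y)
X(N) = 9 (X(N) = 24 - 15 = 9)
I(M, S) = (S + (M + S)²)/(-39 + M)
I(-7, l(-7, 4)) + X(25) = ((6 + 4)/(6 - 7) + (-7 + (6 + 4)/(6 - 7))²)/(-39 - 7) + 9 = (10/(-1) + (-7 + 10/(-1))²)/(-46) + 9 = -(-1*10 + (-7 - 1*10)²)/46 + 9 = -(-10 + (-7 - 10)²)/46 + 9 = -(-10 + (-17)²)/46 + 9 = -(-10 + 289)/46 + 9 = -1/46*279 + 9 = -279/46 + 9 = 135/46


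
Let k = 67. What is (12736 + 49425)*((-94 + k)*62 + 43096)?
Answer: 2574832942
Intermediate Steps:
(12736 + 49425)*((-94 + k)*62 + 43096) = (12736 + 49425)*((-94 + 67)*62 + 43096) = 62161*(-27*62 + 43096) = 62161*(-1674 + 43096) = 62161*41422 = 2574832942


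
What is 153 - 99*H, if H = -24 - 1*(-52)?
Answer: -2619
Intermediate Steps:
H = 28 (H = -24 + 52 = 28)
153 - 99*H = 153 - 99*28 = 153 - 2772 = -2619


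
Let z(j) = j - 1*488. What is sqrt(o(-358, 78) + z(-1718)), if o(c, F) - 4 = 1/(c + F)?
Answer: I*sqrt(43159270)/140 ≈ 46.926*I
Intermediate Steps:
z(j) = -488 + j (z(j) = j - 488 = -488 + j)
o(c, F) = 4 + 1/(F + c) (o(c, F) = 4 + 1/(c + F) = 4 + 1/(F + c))
sqrt(o(-358, 78) + z(-1718)) = sqrt((1 + 4*78 + 4*(-358))/(78 - 358) + (-488 - 1718)) = sqrt((1 + 312 - 1432)/(-280) - 2206) = sqrt(-1/280*(-1119) - 2206) = sqrt(1119/280 - 2206) = sqrt(-616561/280) = I*sqrt(43159270)/140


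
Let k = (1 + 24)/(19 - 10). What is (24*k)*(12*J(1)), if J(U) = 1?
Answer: 800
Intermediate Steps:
k = 25/9 ≈ 2.7778
(24*k)*(12*J(1)) = (24*(25/9))*(12*1) = (200/3)*12 = 800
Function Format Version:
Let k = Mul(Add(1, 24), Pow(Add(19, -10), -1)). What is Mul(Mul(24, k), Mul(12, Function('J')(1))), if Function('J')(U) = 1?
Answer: 800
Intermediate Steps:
k = Rational(25, 9) (k = Mul(25, Pow(9, -1)) = Mul(25, Rational(1, 9)) = Rational(25, 9) ≈ 2.7778)
Mul(Mul(24, k), Mul(12, Function('J')(1))) = Mul(Mul(24, Rational(25, 9)), Mul(12, 1)) = Mul(Rational(200, 3), 12) = 800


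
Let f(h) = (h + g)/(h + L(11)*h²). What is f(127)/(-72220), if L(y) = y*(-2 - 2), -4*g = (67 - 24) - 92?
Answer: 557/204974515120 ≈ 2.7174e-9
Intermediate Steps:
g = 49/4 (g = -((67 - 24) - 92)/4 = -(43 - 92)/4 = -¼*(-49) = 49/4 ≈ 12.250)
L(y) = -4*y (L(y) = y*(-4) = -4*y)
f(h) = (49/4 + h)/(h - 44*h²) (f(h) = (h + 49/4)/(h + (-4*11)*h²) = (49/4 + h)/(h - 44*h²))
f(127)/(-72220) = ((-49/4 - 1*127)/(127*(-1 + 44*127)))/(-72220) = ((-49/4 - 127)/(127*(-1 + 5588)))*(-1/72220) = ((1/127)*(-557/4)/5587)*(-1/72220) = ((1/127)*(1/5587)*(-557/4))*(-1/72220) = -557/2838196*(-1/72220) = 557/204974515120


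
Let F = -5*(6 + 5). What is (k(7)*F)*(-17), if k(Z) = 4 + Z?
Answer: 10285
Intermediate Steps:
F = -55 (F = -5*11 = -55)
(k(7)*F)*(-17) = ((4 + 7)*(-55))*(-17) = (11*(-55))*(-17) = -605*(-17) = 10285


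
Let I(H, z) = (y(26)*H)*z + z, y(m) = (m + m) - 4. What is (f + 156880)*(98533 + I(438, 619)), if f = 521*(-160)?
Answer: 964068348160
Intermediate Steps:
y(m) = -4 + 2*m (y(m) = 2*m - 4 = -4 + 2*m)
I(H, z) = z + 48*H*z (I(H, z) = ((-4 + 2*26)*H)*z + z = ((-4 + 52)*H)*z + z = (48*H)*z + z = 48*H*z + z = z + 48*H*z)
f = -83360
(f + 156880)*(98533 + I(438, 619)) = (-83360 + 156880)*(98533 + 619*(1 + 48*438)) = 73520*(98533 + 619*(1 + 21024)) = 73520*(98533 + 619*21025) = 73520*(98533 + 13014475) = 73520*13113008 = 964068348160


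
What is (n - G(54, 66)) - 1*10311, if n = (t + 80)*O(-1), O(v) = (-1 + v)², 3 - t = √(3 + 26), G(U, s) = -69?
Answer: -9910 - 4*√29 ≈ -9931.5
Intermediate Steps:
t = 3 - √29 (t = 3 - √(3 + 26) = 3 - √29 ≈ -2.3852)
n = 332 - 4*√29 (n = ((3 - √29) + 80)*(-1 - 1)² = (83 - √29)*(-2)² = (83 - √29)*4 = 332 - 4*√29 ≈ 310.46)
(n - G(54, 66)) - 1*10311 = ((332 - 4*√29) - 1*(-69)) - 1*10311 = ((332 - 4*√29) + 69) - 10311 = (401 - 4*√29) - 10311 = -9910 - 4*√29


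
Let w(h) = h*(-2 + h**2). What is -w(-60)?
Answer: 215880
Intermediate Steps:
-w(-60) = -(-60)*(-2 + (-60)**2) = -(-60)*(-2 + 3600) = -(-60)*3598 = -1*(-215880) = 215880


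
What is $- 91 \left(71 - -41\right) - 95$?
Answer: $-10287$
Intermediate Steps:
$- 91 \left(71 - -41\right) - 95 = - 91 \left(71 + 41\right) - 95 = \left(-91\right) 112 - 95 = -10192 - 95 = -10287$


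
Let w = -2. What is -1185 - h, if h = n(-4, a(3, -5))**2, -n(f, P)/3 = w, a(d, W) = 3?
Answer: -1221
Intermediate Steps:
n(f, P) = 6 (n(f, P) = -3*(-2) = 6)
h = 36 (h = 6**2 = 36)
-1185 - h = -1185 - 1*36 = -1185 - 36 = -1221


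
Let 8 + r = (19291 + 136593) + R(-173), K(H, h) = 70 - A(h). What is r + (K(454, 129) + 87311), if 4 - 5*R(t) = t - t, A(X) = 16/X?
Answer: 156901201/645 ≈ 2.4326e+5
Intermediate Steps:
R(t) = ⅘ (R(t) = ⅘ - (t - t)/5 = ⅘ - ⅕*0 = ⅘ + 0 = ⅘)
K(H, h) = 70 - 16/h
r = 779384/5 (r = -8 + ((19291 + 136593) + ⅘) = -8 + (155884 + ⅘) = -8 + 779424/5 = 779384/5 ≈ 1.5588e+5)
r + (K(454, 129) + 87311) = 779384/5 + ((70 - 16/129) + 87311) = 779384/5 + (9014/129 + 87311) = 779384/5 + 11272133/129 = 156901201/645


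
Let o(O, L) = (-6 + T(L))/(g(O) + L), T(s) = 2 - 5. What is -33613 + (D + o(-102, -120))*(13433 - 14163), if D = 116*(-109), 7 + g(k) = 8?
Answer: 1094377763/119 ≈ 9.1964e+6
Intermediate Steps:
g(k) = 1 (g(k) = -7 + 8 = 1)
T(s) = -3
D = -12644
o(O, L) = -9/(1 + L) (o(O, L) = (-6 - 3)/(1 + L) = -9/(1 + L))
-33613 + (D + o(-102, -120))*(13433 - 14163) = -33613 + (-12644 - 9/(1 - 120))*(13433 - 14163) = -33613 + (-12644 - 9/(-119))*(-730) = -33613 + (-12644 - 9*(-1/119))*(-730) = -33613 + (-12644 + 9/119)*(-730) = -33613 - 1504627/119*(-730) = -33613 + 1098377710/119 = 1094377763/119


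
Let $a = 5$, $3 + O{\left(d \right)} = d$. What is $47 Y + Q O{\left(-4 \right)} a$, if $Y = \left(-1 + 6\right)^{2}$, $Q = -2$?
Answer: $1245$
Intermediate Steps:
$O{\left(d \right)} = -3 + d$
$Y = 25$ ($Y = 5^{2} = 25$)
$47 Y + Q O{\left(-4 \right)} a = 47 \cdot 25 + - 2 \left(-3 - 4\right) 5 = 1175 + \left(-2\right) \left(-7\right) 5 = 1175 + 14 \cdot 5 = 1175 + 70 = 1245$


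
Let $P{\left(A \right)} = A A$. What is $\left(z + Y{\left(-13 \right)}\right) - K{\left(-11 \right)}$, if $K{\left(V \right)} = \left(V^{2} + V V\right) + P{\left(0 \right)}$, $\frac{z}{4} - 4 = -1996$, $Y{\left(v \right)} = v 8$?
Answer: $-8314$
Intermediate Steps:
$P{\left(A \right)} = A^{2}$
$Y{\left(v \right)} = 8 v$
$z = -7968$ ($z = 16 + 4 \left(-1996\right) = 16 - 7984 = -7968$)
$K{\left(V \right)} = 2 V^{2}$ ($K{\left(V \right)} = \left(V^{2} + V V\right) + 0^{2} = \left(V^{2} + V^{2}\right) + 0 = 2 V^{2} + 0 = 2 V^{2}$)
$\left(z + Y{\left(-13 \right)}\right) - K{\left(-11 \right)} = \left(-7968 + 8 \left(-13\right)\right) - 2 \left(-11\right)^{2} = \left(-7968 - 104\right) - 2 \cdot 121 = -8072 - 242 = -8314$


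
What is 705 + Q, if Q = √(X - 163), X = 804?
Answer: 705 + √641 ≈ 730.32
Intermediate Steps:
Q = √641 (Q = √(804 - 163) = √641 ≈ 25.318)
705 + Q = 705 + √641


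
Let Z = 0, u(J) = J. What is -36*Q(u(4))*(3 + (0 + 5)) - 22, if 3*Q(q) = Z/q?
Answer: -22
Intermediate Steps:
Q(q) = 0 (Q(q) = (0/q)/3 = (1/3)*0 = 0)
-36*Q(u(4))*(3 + (0 + 5)) - 22 = -0*(3 + (0 + 5)) - 22 = -0*(3 + 5) - 22 = -0*8 - 22 = -36*0 - 22 = 0 - 22 = -22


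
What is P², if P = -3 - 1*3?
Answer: 36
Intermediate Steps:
P = -6 (P = -3 - 3 = -6)
P² = (-6)² = 36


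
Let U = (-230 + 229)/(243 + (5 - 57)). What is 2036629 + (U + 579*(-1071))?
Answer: 270555319/191 ≈ 1.4165e+6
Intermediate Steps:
U = -1/191 (U = -1/(243 - 52) = -1/191 ≈ -0.0052356)
2036629 + (U + 579*(-1071)) = 2036629 + (-1/191 + 579*(-1071)) = 2036629 + (-1/191 - 620109) = 2036629 - 118440820/191 = 270555319/191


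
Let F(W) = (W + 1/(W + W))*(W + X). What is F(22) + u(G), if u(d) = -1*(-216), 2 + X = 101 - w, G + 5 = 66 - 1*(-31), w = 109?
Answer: 5283/11 ≈ 480.27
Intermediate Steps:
G = 92 (G = -5 + (66 - 1*(-31)) = -5 + (66 + 31) = -5 + 97 = 92)
X = -10 (X = -2 + (101 - 1*109) = -2 + (101 - 109) = -2 - 8 = -10)
u(d) = 216
F(W) = (-10 + W)*(W + 1/(2*W)) (F(W) = (W + 1/(W + W))*(W - 10) = (W + 1/(2*W))*(-10 + W) = (-10 + W)*(W + 1/(2*W)))
F(22) + u(G) = (½ + 22² - 10*22 - 5/22) + 216 = (½ + 484 - 220 - 5*1/22) + 216 = (½ + 484 - 220 - 5/22) + 216 = 2907/11 + 216 = 5283/11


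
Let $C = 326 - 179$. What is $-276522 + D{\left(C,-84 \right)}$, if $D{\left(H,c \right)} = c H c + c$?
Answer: $760626$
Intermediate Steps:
$C = 147$
$D{\left(H,c \right)} = c + H c^{2}$ ($D{\left(H,c \right)} = H c c + c = H c^{2} + c = c + H c^{2}$)
$-276522 + D{\left(C,-84 \right)} = -276522 - 84 \left(1 + 147 \left(-84\right)\right) = -276522 - 84 \left(1 - 12348\right) = -276522 - -1037148 = -276522 + 1037148 = 760626$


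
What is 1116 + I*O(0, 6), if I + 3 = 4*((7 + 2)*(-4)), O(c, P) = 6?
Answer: 234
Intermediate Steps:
I = -147 (I = -3 + 4*((7 + 2)*(-4)) = -3 + 4*(9*(-4)) = -3 + 4*(-36) = -3 - 144 = -147)
1116 + I*O(0, 6) = 1116 - 147*6 = 1116 - 882 = 234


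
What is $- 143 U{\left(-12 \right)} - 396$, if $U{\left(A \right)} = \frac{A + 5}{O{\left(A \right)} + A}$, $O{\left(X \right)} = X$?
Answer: $- \frac{10505}{24} \approx -437.71$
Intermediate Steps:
$U{\left(A \right)} = \frac{5 + A}{2 A}$ ($U{\left(A \right)} = \frac{A + 5}{A + A} = \frac{5 + A}{2 A}$)
$- 143 U{\left(-12 \right)} - 396 = - 143 \frac{5 - 12}{2 \left(-12\right)} - 396 = - 143 \cdot \frac{1}{2} \left(- \frac{1}{12}\right) \left(-7\right) - 396 = \left(-143\right) \frac{7}{24} - 396 = - \frac{1001}{24} - 396 = - \frac{10505}{24}$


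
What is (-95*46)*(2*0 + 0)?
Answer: 0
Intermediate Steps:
(-95*46)*(2*0 + 0) = -4370*(0 + 0) = -4370*0 = 0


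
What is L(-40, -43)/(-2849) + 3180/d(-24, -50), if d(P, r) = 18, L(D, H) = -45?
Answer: 1510105/8547 ≈ 176.68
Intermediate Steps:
L(-40, -43)/(-2849) + 3180/d(-24, -50) = -45/(-2849) + 3180/18 = -45*(-1/2849) + 3180*(1/18) = 45/2849 + 530/3 = 1510105/8547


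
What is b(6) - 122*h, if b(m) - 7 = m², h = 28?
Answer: -3373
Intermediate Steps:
b(m) = 7 + m²
b(6) - 122*h = (7 + 6²) - 122*28 = (7 + 36) - 3416 = 43 - 3416 = -3373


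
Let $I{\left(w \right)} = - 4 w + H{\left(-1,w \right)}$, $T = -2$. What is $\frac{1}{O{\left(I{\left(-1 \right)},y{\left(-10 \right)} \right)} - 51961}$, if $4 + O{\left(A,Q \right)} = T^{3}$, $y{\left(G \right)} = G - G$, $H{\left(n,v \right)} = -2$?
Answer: $- \frac{1}{51973} \approx -1.9241 \cdot 10^{-5}$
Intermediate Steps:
$I{\left(w \right)} = -2 - 4 w$ ($I{\left(w \right)} = - 4 w - 2 = -2 - 4 w$)
$y{\left(G \right)} = 0$
$O{\left(A,Q \right)} = -12$ ($O{\left(A,Q \right)} = -4 + \left(-2\right)^{3} = -4 - 8 = -12$)
$\frac{1}{O{\left(I{\left(-1 \right)},y{\left(-10 \right)} \right)} - 51961} = \frac{1}{-12 - 51961} = \frac{1}{-51973} = - \frac{1}{51973}$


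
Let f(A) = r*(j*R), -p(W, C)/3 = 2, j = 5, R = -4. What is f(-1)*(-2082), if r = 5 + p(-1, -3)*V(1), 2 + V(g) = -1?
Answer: 957720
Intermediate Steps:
p(W, C) = -6 (p(W, C) = -3*2 = -6)
V(g) = -3 (V(g) = -2 - 1 = -3)
r = 23 (r = 5 - 6*(-3) = 5 + 18 = 23)
f(A) = -460 (f(A) = 23*(5*(-4)) = 23*(-20) = -460)
f(-1)*(-2082) = -460*(-2082) = 957720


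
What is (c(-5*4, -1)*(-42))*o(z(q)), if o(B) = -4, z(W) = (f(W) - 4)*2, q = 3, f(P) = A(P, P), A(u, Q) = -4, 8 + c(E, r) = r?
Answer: -1512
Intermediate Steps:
c(E, r) = -8 + r
f(P) = -4
z(W) = -16 (z(W) = (-4 - 4)*2 = -8*2 = -16)
(c(-5*4, -1)*(-42))*o(z(q)) = ((-8 - 1)*(-42))*(-4) = -9*(-42)*(-4) = 378*(-4) = -1512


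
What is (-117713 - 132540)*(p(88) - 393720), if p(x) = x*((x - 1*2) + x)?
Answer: 94697737224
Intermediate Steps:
p(x) = x*(-2 + 2*x) (p(x) = x*((x - 2) + x) = x*((-2 + x) + x) = x*(-2 + 2*x))
(-117713 - 132540)*(p(88) - 393720) = (-117713 - 132540)*(2*88*(-1 + 88) - 393720) = -250253*(2*88*87 - 393720) = -250253*(15312 - 393720) = -250253*(-378408) = 94697737224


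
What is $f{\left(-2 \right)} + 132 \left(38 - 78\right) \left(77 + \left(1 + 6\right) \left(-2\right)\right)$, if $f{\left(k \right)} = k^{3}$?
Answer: $-332648$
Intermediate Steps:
$f{\left(-2 \right)} + 132 \left(38 - 78\right) \left(77 + \left(1 + 6\right) \left(-2\right)\right) = \left(-2\right)^{3} + 132 \left(38 - 78\right) \left(77 + \left(1 + 6\right) \left(-2\right)\right) = -8 + 132 \left(- 40 \left(77 + 7 \left(-2\right)\right)\right) = -8 + 132 \left(- 40 \left(77 - 14\right)\right) = -8 + 132 \left(\left(-40\right) 63\right) = -8 + 132 \left(-2520\right) = -8 - 332640 = -332648$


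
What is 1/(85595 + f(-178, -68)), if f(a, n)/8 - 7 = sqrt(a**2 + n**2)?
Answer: 85651/7333770089 - 16*sqrt(9077)/7333770089 ≈ 1.1471e-5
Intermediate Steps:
f(a, n) = 56 + 8*sqrt(a**2 + n**2)
1/(85595 + f(-178, -68)) = 1/(85595 + (56 + 8*sqrt((-178)**2 + (-68)**2))) = 1/(85595 + (56 + 8*sqrt(31684 + 4624))) = 1/(85595 + (56 + 8*sqrt(36308))) = 1/(85595 + (56 + 8*(2*sqrt(9077)))) = 1/(85595 + (56 + 16*sqrt(9077))) = 1/(85651 + 16*sqrt(9077))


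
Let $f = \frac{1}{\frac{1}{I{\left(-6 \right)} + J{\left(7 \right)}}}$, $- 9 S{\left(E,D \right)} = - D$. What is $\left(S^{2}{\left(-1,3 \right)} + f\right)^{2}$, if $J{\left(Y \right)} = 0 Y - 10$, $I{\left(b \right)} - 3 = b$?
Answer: $\frac{13456}{81} \approx 166.12$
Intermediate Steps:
$I{\left(b \right)} = 3 + b$
$J{\left(Y \right)} = -10$ ($J{\left(Y \right)} = 0 - 10 = -10$)
$S{\left(E,D \right)} = \frac{D}{9}$ ($S{\left(E,D \right)} = - \frac{\left(-1\right) D}{9} = \frac{D}{9}$)
$f = -13$ ($f = \frac{1}{\frac{1}{\left(3 - 6\right) - 10}} = \frac{1}{\frac{1}{-3 - 10}} = \frac{1}{\frac{1}{-13}} = \frac{1}{- \frac{1}{13}} = -13$)
$\left(S^{2}{\left(-1,3 \right)} + f\right)^{2} = \left(\left(\frac{1}{9} \cdot 3\right)^{2} - 13\right)^{2} = \left(\left(\frac{1}{3}\right)^{2} - 13\right)^{2} = \left(\frac{1}{9} - 13\right)^{2} = \left(- \frac{116}{9}\right)^{2} = \frac{13456}{81}$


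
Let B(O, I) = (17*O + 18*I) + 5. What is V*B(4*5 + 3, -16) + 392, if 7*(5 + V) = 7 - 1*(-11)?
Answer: 908/7 ≈ 129.71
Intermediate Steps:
V = -17/7 (V = -5 + (7 - 1*(-11))/7 = -5 + (7 + 11)/7 = -5 + (⅐)*18 = -5 + 18/7 = -17/7 ≈ -2.4286)
B(O, I) = 5 + 17*O + 18*I
V*B(4*5 + 3, -16) + 392 = -17*(5 + 17*(4*5 + 3) + 18*(-16))/7 + 392 = -17*(5 + 17*(20 + 3) - 288)/7 + 392 = -17*(5 + 17*23 - 288)/7 + 392 = -17*(5 + 391 - 288)/7 + 392 = -17/7*108 + 392 = -1836/7 + 392 = 908/7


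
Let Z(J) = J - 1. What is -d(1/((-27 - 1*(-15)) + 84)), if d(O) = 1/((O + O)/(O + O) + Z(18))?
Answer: -1/18 ≈ -0.055556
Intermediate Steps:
Z(J) = -1 + J
d(O) = 1/18 (d(O) = 1/((O + O)/(O + O) + (-1 + 18)) = 1/((2*O)/((2*O)) + 17) = 1/((2*O)*(1/(2*O)) + 17) = 1/(1 + 17) = 1/18)
-d(1/((-27 - 1*(-15)) + 84)) = -1*1/18 = -1/18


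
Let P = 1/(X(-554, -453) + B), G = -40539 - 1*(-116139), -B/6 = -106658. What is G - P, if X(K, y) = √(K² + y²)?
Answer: 1821217032419556/24090172387 + 5*√20485/409532930579 ≈ 75600.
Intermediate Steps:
B = 639948 (B = -6*(-106658) = 639948)
G = 75600 (G = -40539 + 116139 = 75600)
P = 1/(639948 + 5*√20485) (P = 1/(√((-554)² + (-453)²) + 639948) = 1/(√(306916 + 205209) + 639948) = 1/(√512125 + 639948) = 1/(5*√20485 + 639948) = 1/(639948 + 5*√20485) ≈ 1.5609e-6)
G - P = 75600 - (37644/24090172387 - 5*√20485/409532930579) = 75600 + (-37644/24090172387 + 5*√20485/409532930579) = 1821217032419556/24090172387 + 5*√20485/409532930579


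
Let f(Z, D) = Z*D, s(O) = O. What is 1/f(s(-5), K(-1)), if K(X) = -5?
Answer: 1/25 ≈ 0.040000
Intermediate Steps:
f(Z, D) = D*Z
1/f(s(-5), K(-1)) = 1/(-5*(-5)) = 1/25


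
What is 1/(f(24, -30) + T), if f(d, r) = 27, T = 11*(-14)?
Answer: -1/127 ≈ -0.0078740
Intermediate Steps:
T = -154
1/(f(24, -30) + T) = 1/(27 - 154) = 1/(-127) = -1/127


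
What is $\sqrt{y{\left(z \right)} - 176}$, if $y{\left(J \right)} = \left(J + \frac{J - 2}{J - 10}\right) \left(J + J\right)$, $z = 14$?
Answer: $10 \sqrt{3} \approx 17.32$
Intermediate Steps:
$y{\left(J \right)} = 2 J \left(J + \frac{-2 + J}{-10 + J}\right)$ ($y{\left(J \right)} = \left(J + \frac{-2 + J}{-10 + J}\right) 2 J = 2 J \left(J + \frac{-2 + J}{-10 + J}\right)$)
$\sqrt{y{\left(z \right)} - 176} = \sqrt{2 \cdot 14 \frac{1}{-10 + 14} \left(-2 + 14^{2} - 126\right) - 176} = \sqrt{2 \cdot 14 \cdot \frac{1}{4} \left(-2 + 196 - 126\right) - 176} = \sqrt{2 \cdot 14 \cdot \frac{1}{4} \cdot 68 - 176} = \sqrt{476 - 176} = \sqrt{300} = 10 \sqrt{3}$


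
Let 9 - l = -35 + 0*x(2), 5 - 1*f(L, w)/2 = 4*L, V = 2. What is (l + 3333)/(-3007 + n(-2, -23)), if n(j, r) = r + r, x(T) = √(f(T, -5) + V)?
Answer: -3377/3053 ≈ -1.1061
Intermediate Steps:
f(L, w) = 10 - 8*L
x(T) = √(12 - 8*T) (x(T) = √((10 - 8*T) + 2) = √(12 - 8*T))
n(j, r) = 2*r
l = 44 (l = 9 - (-35 + 0*(2*√(3 - 2*2))) = 9 - (-35 + 0*(2*√(3 - 4))) = 9 - (-35 + 0*(2*√(-1))) = 9 - (-35 + 0*(2*I)) = 9 - (-35 + 0) = 9 - 1*(-35) = 9 + 35 = 44)
(l + 3333)/(-3007 + n(-2, -23)) = (44 + 3333)/(-3007 + 2*(-23)) = 3377/(-3007 - 46) = 3377/(-3053) = 3377*(-1/3053) = -3377/3053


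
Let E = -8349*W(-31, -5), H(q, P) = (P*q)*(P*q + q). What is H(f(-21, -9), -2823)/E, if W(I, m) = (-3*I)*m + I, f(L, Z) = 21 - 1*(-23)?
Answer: 2655502/713 ≈ 3724.4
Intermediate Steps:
f(L, Z) = 44 (f(L, Z) = 21 + 23 = 44)
W(I, m) = I - 3*I*m (W(I, m) = -3*I*m + I = I - 3*I*m)
H(q, P) = P*q*(q + P*q) (H(q, P) = (P*q)*(q + P*q) = P*q*(q + P*q))
E = 4141104 (E = -(-258819)*(1 - 3*(-5)) = -(-258819)*(1 + 15) = -(-258819)*16 = -8349*(-496) = 4141104)
H(f(-21, -9), -2823)/E = -2823*44**2*(1 - 2823)/4141104 = -2823*1936*(-2822)*(1/4141104) = 15423155616*(1/4141104) = 2655502/713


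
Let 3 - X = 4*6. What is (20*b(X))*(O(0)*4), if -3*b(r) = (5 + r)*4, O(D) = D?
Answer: 0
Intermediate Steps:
X = -21 (X = 3 - 4*6 = 3 - 1*24 = 3 - 24 = -21)
b(r) = -20/3 - 4*r/3 (b(r) = -(5 + r)*4/3 = -(20 + 4*r)/3 = -20/3 - 4*r/3)
(20*b(X))*(O(0)*4) = (20*(-20/3 - 4/3*(-21)))*(0*4) = (20*(-20/3 + 28))*0 = (20*(64/3))*0 = (1280/3)*0 = 0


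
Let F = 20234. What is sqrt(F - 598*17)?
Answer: 2*sqrt(2517) ≈ 100.34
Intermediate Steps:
sqrt(F - 598*17) = sqrt(20234 - 598*17) = sqrt(20234 - 10166) = sqrt(10068) = 2*sqrt(2517)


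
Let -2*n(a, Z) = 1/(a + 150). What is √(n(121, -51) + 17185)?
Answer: √5048333798/542 ≈ 131.09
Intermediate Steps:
n(a, Z) = -1/(2*(150 + a)) (n(a, Z) = -1/(2*(a + 150)) = -1/(2*(150 + a)))
√(n(121, -51) + 17185) = √(-1/(300 + 2*121) + 17185) = √(-1/(300 + 242) + 17185) = √(-1/542 + 17185) = √(9314269/542) = √5048333798/542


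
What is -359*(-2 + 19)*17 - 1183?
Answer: -104934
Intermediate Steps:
-359*(-2 + 19)*17 - 1183 = -6103*17 - 1183 = -359*289 - 1183 = -103751 - 1183 = -104934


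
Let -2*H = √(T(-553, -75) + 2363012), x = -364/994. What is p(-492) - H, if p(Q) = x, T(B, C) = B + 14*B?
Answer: -26/71 + √2354717/2 ≈ 766.89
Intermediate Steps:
x = -26/71 (x = -364*1/994 = -26/71 ≈ -0.36620)
T(B, C) = 15*B
p(Q) = -26/71
H = -√2354717/2 (H = -√(15*(-553) + 2363012)/2 = -√(-8295 + 2363012)/2 = -√2354717/2 ≈ -767.25)
p(-492) - H = -26/71 - (-1)*√2354717/2 = -26/71 + √2354717/2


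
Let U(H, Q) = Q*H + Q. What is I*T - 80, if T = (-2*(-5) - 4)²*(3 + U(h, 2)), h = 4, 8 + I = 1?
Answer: -3356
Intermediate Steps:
I = -7 (I = -8 + 1 = -7)
U(H, Q) = Q + H*Q (U(H, Q) = H*Q + Q = Q + H*Q)
T = 468 (T = (-2*(-5) - 4)²*(3 + 2*(1 + 4)) = (10 - 4)²*(3 + 2*5) = 6²*(3 + 10) = 36*13 = 468)
I*T - 80 = -7*468 - 80 = -3276 - 80 = -3356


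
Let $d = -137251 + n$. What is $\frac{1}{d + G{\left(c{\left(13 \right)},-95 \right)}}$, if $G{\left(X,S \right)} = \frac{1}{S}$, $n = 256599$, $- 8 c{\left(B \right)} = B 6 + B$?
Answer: $\frac{95}{11338059} \approx 8.3789 \cdot 10^{-6}$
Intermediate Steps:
$c{\left(B \right)} = - \frac{7 B}{8}$ ($c{\left(B \right)} = - \frac{B 6 + B}{8} = - \frac{6 B + B}{8} = - \frac{7 B}{8}$)
$d = 119348$ ($d = -137251 + 256599 = 119348$)
$\frac{1}{d + G{\left(c{\left(13 \right)},-95 \right)}} = \frac{1}{119348 + \frac{1}{-95}} = \frac{1}{119348 - \frac{1}{95}} = \frac{1}{\frac{11338059}{95}} = \frac{95}{11338059}$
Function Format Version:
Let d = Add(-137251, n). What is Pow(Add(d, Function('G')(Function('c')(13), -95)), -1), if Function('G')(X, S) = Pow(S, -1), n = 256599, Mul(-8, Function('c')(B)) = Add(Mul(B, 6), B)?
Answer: Rational(95, 11338059) ≈ 8.3789e-6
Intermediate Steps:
Function('c')(B) = Mul(Rational(-7, 8), B) (Function('c')(B) = Mul(Rational(-1, 8), Add(Mul(B, 6), B)) = Mul(Rational(-1, 8), Add(Mul(6, B), B)) = Mul(Rational(-1, 8), Mul(7, B)) = Mul(Rational(-7, 8), B))
d = 119348 (d = Add(-137251, 256599) = 119348)
Pow(Add(d, Function('G')(Function('c')(13), -95)), -1) = Pow(Add(119348, Pow(-95, -1)), -1) = Pow(Add(119348, Rational(-1, 95)), -1) = Pow(Rational(11338059, 95), -1) = Rational(95, 11338059)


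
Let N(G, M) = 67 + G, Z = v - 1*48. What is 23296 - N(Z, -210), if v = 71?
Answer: 23206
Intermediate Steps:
Z = 23 (Z = 71 - 1*48 = 71 - 48 = 23)
23296 - N(Z, -210) = 23296 - (67 + 23) = 23296 - 1*90 = 23296 - 90 = 23206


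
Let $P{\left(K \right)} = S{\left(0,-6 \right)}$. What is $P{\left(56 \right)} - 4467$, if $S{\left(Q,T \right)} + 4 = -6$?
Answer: $-4477$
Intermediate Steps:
$S{\left(Q,T \right)} = -10$ ($S{\left(Q,T \right)} = -4 - 6 = -10$)
$P{\left(K \right)} = -10$
$P{\left(56 \right)} - 4467 = -10 - 4467 = -4477$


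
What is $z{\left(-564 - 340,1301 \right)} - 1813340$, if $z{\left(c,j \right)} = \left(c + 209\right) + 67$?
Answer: $-1813968$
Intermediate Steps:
$z{\left(c,j \right)} = 276 + c$ ($z{\left(c,j \right)} = \left(209 + c\right) + 67 = 276 + c$)
$z{\left(-564 - 340,1301 \right)} - 1813340 = \left(276 - 904\right) - 1813340 = -628 - 1813340 = -1813968$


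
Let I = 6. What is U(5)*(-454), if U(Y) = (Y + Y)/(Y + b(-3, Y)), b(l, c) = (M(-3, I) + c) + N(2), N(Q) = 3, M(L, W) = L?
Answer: -454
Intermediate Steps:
b(l, c) = c (b(l, c) = (-3 + c) + 3 = c)
U(Y) = 1 (U(Y) = (Y + Y)/(Y + Y) = (2*Y)/((2*Y)) = (2*Y)*(1/(2*Y)) = 1)
U(5)*(-454) = 1*(-454) = -454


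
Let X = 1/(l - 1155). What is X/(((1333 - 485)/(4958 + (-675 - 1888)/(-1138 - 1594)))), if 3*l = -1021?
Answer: -40643457/10392877696 ≈ -0.0039107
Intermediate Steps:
l = -1021/3 (l = (⅓)*(-1021) = -1021/3 ≈ -340.33)
X = -3/4486 (X = 1/(-1021/3 - 1155) = 1/(-4486/3) = -3/4486 ≈ -0.00066875)
X/(((1333 - 485)/(4958 + (-675 - 1888)/(-1138 - 1594)))) = -3*(4958 + (-675 - 1888)/(-1138 - 1594))/(1333 - 485)/4486 = -3/(4486*(848/(4958 - 2563/(-2732)))) = -3/(4486*(848/(4958 - 2563*(-1/2732)))) = -3/(4486*(848/(4958 + 2563/2732))) = -3/(4486*(848/(13547819/2732))) = -3/(4486*(848*(2732/13547819))) = -3/(4486*2316736/13547819) = -3/4486*13547819/2316736 = -40643457/10392877696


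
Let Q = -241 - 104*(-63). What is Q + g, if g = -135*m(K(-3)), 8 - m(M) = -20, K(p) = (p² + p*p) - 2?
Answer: 2531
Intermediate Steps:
K(p) = -2 + 2*p² (K(p) = (p² + p²) - 2 = 2*p² - 2 = -2 + 2*p²)
m(M) = 28 (m(M) = 8 - 1*(-20) = 8 + 20 = 28)
Q = 6311 (Q = -241 + 6552 = 6311)
g = -3780 (g = -135*28 = -3780)
Q + g = 6311 - 3780 = 2531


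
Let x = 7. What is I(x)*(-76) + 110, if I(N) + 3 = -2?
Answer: 490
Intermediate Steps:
I(N) = -5 (I(N) = -3 - 2 = -5)
I(x)*(-76) + 110 = -5*(-76) + 110 = 380 + 110 = 490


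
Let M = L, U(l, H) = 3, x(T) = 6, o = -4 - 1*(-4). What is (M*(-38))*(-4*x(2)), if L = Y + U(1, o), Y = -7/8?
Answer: 1938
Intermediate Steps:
o = 0 (o = -4 + 4 = 0)
Y = -7/8 (Y = -7*⅛ = -7/8 ≈ -0.87500)
L = 17/8 (L = -7/8 + 3 = 17/8 ≈ 2.1250)
M = 17/8 ≈ 2.1250
(M*(-38))*(-4*x(2)) = ((17/8)*(-38))*(-4*6) = -323/4*(-24) = 1938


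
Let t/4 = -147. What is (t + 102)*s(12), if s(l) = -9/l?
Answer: 729/2 ≈ 364.50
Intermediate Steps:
t = -588 (t = 4*(-147) = -588)
(t + 102)*s(12) = (-588 + 102)*(-9/12) = -(-4374)/12 = -486*(-¾) = 729/2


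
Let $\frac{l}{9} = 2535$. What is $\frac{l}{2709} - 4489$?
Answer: $- \frac{1348654}{301} \approx -4480.6$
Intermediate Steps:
$l = 22815$ ($l = 9 \cdot 2535 = 22815$)
$\frac{l}{2709} - 4489 = \frac{22815}{2709} - 4489 = 22815 \cdot \frac{1}{2709} - 4489 = \frac{2535}{301} - 4489 = - \frac{1348654}{301}$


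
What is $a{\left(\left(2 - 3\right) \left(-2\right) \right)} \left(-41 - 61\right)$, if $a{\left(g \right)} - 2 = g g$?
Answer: $-612$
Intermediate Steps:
$a{\left(g \right)} = 2 + g^{2}$ ($a{\left(g \right)} = 2 + g g = 2 + g^{2}$)
$a{\left(\left(2 - 3\right) \left(-2\right) \right)} \left(-41 - 61\right) = \left(2 + \left(\left(2 - 3\right) \left(-2\right)\right)^{2}\right) \left(-41 - 61\right) = \left(2 + \left(\left(-1\right) \left(-2\right)\right)^{2}\right) \left(-102\right) = \left(2 + 2^{2}\right) \left(-102\right) = \left(2 + 4\right) \left(-102\right) = 6 \left(-102\right) = -612$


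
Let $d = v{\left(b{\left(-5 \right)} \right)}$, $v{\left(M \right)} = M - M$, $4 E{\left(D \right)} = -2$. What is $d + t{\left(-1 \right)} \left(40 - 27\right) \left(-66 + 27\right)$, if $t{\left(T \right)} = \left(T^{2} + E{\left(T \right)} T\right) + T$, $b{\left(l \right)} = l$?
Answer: $- \frac{507}{2} \approx -253.5$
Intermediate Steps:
$E{\left(D \right)} = - \frac{1}{2}$ ($E{\left(D \right)} = \frac{1}{4} \left(-2\right) = - \frac{1}{2}$)
$v{\left(M \right)} = 0$
$d = 0$
$t{\left(T \right)} = T^{2} + \frac{T}{2}$ ($t{\left(T \right)} = \left(T^{2} - \frac{T}{2}\right) + T = T^{2} + \frac{T}{2}$)
$d + t{\left(-1 \right)} \left(40 - 27\right) \left(-66 + 27\right) = 0 + - (\frac{1}{2} - 1) \left(40 - 27\right) \left(-66 + 27\right) = 0 + \left(-1\right) \left(- \frac{1}{2}\right) 13 \left(-39\right) = 0 + \frac{1}{2} \left(-507\right) = 0 - \frac{507}{2} = - \frac{507}{2}$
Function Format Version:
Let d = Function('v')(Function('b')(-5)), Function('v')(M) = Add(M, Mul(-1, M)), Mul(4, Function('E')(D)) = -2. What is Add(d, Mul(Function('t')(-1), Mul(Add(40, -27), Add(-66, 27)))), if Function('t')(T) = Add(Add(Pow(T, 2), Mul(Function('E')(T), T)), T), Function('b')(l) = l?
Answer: Rational(-507, 2) ≈ -253.50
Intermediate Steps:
Function('E')(D) = Rational(-1, 2) (Function('E')(D) = Mul(Rational(1, 4), -2) = Rational(-1, 2))
Function('v')(M) = 0
d = 0
Function('t')(T) = Add(Pow(T, 2), Mul(Rational(1, 2), T)) (Function('t')(T) = Add(Add(Pow(T, 2), Mul(Rational(-1, 2), T)), T) = Add(Pow(T, 2), Mul(Rational(1, 2), T)))
Add(d, Mul(Function('t')(-1), Mul(Add(40, -27), Add(-66, 27)))) = Add(0, Mul(Mul(-1, Add(Rational(1, 2), -1)), Mul(Add(40, -27), Add(-66, 27)))) = Add(0, Mul(Mul(-1, Rational(-1, 2)), Mul(13, -39))) = Add(0, Mul(Rational(1, 2), -507)) = Add(0, Rational(-507, 2)) = Rational(-507, 2)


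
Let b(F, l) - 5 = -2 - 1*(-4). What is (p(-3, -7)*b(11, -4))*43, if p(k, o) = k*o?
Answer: 6321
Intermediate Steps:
b(F, l) = 7 (b(F, l) = 5 + (-2 - 1*(-4)) = 5 + (-2 + 4) = 5 + 2 = 7)
(p(-3, -7)*b(11, -4))*43 = (-3*(-7)*7)*43 = (21*7)*43 = 147*43 = 6321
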